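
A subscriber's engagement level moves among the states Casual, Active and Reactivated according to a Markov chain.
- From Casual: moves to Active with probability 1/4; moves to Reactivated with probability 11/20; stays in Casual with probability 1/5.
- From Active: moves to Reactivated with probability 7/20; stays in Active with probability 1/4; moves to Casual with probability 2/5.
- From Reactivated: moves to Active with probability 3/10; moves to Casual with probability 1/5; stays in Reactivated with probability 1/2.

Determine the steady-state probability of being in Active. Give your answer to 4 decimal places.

0.2736

Let the stationary distribution be π with π = πP and π_1 + π_2 + π_3 = 1.
π_1 = 0.2·π_1 + 0.4·π_2 + 0.2·π_3
π_2 = 0.25·π_1 + 0.25·π_2 + 0.3·π_3
Solving with the normalization constraint gives π = (0.2547, 0.2736, 0.4717).
So the stationary probability of Active is 0.2736.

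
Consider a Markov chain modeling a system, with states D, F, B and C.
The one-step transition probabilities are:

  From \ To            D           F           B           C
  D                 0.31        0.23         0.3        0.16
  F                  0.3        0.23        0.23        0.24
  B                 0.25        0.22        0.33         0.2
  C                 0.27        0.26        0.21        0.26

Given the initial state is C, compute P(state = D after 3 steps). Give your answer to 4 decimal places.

Propagate the distribution vector 3 steps from C.
After 0 steps: (0.0000, 0.0000, 0.0000, 1.0000)
After 1 step: (0.2700, 0.2600, 0.2100, 0.2600)
After 2 steps: (0.2844, 0.2357, 0.2647, 0.2152)
After 3 steps: (0.2832, 0.2338, 0.2721, 0.2110)
P(in D after 3 steps) = 0.2832

0.2832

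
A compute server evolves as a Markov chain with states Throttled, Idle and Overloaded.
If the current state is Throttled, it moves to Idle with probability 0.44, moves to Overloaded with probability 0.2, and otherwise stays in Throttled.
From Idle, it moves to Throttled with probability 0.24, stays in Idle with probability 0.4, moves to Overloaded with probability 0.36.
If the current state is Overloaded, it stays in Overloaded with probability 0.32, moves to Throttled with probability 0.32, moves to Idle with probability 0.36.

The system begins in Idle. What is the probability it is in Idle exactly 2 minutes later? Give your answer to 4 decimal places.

Sum over the intermediate state after 1 minute:
P = P(Idle→Throttled)·P(Throttled→Idle) + P(Idle→Idle)·P(Idle→Idle) + P(Idle→Overloaded)·P(Overloaded→Idle)
  = 0.24×0.44 + 0.4×0.4 + 0.36×0.36
  = 0.1056 + 0.1600 + 0.1296 = 0.3952

0.3952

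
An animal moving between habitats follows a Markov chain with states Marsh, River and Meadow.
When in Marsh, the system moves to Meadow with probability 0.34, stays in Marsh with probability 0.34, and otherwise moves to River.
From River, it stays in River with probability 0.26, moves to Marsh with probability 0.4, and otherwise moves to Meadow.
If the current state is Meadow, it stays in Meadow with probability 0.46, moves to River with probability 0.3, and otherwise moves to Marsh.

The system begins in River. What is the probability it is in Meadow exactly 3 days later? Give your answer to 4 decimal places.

Propagate the distribution vector 3 days from River.
After 0 days: (0.0000, 1.0000, 0.0000)
After 1 day: (0.4000, 0.2600, 0.3400)
After 2 days: (0.3216, 0.2976, 0.3808)
After 3 days: (0.3198, 0.2945, 0.3857)
P(in Meadow after 3 days) = 0.3857

0.3857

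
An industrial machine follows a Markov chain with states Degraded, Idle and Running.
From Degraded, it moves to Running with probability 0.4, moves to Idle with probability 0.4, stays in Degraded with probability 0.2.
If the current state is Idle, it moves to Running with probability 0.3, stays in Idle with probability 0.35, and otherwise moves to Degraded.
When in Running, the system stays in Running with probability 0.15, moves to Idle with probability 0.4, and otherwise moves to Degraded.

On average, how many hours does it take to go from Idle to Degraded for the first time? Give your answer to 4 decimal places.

Let t(s) be the expected number of hours to first reach Degraded from state s, with t(Degraded) = 0. Conditioning on the first hour:
t(Idle) = 1 + 0.35·t(Idle) + 0.3·t(Running)
t(Running) = 1 + 0.4·t(Idle) + 0.15·t(Running)
Solving: t(Idle) = 2.6590, t(Running) = 2.4277.
Expected hours from Idle to Degraded: 2.6590.

2.6590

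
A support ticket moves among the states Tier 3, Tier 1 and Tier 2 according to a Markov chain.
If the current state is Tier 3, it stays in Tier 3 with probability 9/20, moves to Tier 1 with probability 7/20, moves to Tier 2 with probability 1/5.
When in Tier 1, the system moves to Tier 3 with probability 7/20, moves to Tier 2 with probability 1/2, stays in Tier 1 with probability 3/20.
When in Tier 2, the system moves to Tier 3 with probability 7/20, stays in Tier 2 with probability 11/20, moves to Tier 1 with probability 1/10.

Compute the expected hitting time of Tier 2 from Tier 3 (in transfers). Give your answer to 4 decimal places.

Let t(s) be the expected number of transfers to first reach Tier 2 from state s, with t(Tier 2) = 0. Conditioning on the first transfer:
t(Tier 3) = 1 + 0.45·t(Tier 3) + 0.35·t(Tier 1)
t(Tier 1) = 1 + 0.35·t(Tier 3) + 0.15·t(Tier 1)
Solving: t(Tier 3) = 3.4783, t(Tier 1) = 2.6087.
Expected transfers from Tier 3 to Tier 2: 3.4783.

3.4783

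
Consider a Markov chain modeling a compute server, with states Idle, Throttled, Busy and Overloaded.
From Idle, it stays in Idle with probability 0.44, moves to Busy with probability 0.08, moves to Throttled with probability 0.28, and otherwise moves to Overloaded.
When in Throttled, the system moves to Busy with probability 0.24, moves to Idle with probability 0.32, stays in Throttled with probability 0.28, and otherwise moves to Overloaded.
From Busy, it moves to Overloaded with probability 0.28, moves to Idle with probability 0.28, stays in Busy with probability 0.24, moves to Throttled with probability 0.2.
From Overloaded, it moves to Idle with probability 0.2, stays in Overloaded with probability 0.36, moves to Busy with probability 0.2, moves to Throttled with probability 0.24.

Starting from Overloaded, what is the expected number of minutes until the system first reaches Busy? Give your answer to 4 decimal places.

Let t(s) be the expected number of minutes to first reach Busy from state s, with t(Busy) = 0. Conditioning on the first minute:
t(Idle) = 1 + 0.44·t(Idle) + 0.28·t(Throttled) + 0.2·t(Overloaded)
t(Throttled) = 1 + 0.32·t(Idle) + 0.28·t(Throttled) + 0.16·t(Overloaded)
t(Overloaded) = 1 + 0.2·t(Idle) + 0.24·t(Throttled) + 0.36·t(Overloaded)
Solving: t(Idle) = 6.6497, t(Throttled) = 5.6218, t(Overloaded) = 5.7487.
Expected minutes from Overloaded to Busy: 5.7487.

5.7487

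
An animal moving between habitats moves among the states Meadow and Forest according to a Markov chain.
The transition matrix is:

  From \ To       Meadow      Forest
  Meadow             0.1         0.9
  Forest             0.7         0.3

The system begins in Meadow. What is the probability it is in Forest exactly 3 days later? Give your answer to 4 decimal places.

Propagate the distribution vector 3 days from Meadow.
After 0 days: (1.0000, 0.0000)
After 1 day: (0.1000, 0.9000)
After 2 days: (0.6400, 0.3600)
After 3 days: (0.3160, 0.6840)
P(in Forest after 3 days) = 0.6840

0.6840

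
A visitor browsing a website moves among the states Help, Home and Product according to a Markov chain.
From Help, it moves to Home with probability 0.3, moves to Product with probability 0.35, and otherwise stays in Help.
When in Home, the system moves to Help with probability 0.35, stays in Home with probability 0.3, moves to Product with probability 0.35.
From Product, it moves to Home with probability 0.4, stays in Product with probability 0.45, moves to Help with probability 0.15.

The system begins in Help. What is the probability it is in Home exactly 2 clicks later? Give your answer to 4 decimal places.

Sum over the intermediate state after 1 click:
P = P(Help→Help)·P(Help→Home) + P(Help→Home)·P(Home→Home) + P(Help→Product)·P(Product→Home)
  = 0.35×0.3 + 0.3×0.3 + 0.35×0.4
  = 0.1050 + 0.0900 + 0.1400 = 0.3350

0.3350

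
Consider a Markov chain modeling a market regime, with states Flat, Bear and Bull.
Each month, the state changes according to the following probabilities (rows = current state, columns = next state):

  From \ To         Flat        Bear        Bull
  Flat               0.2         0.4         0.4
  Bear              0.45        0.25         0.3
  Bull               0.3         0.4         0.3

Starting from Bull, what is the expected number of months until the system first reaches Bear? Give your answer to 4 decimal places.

Let t(s) be the expected number of months to first reach Bear from state s, with t(Bear) = 0. Conditioning on the first month:
t(Flat) = 1 + 0.2·t(Flat) + 0.4·t(Bull)
t(Bull) = 1 + 0.3·t(Flat) + 0.3·t(Bull)
Solving: t(Flat) = 2.5000, t(Bull) = 2.5000.
Expected months from Bull to Bear: 2.5000.

2.5000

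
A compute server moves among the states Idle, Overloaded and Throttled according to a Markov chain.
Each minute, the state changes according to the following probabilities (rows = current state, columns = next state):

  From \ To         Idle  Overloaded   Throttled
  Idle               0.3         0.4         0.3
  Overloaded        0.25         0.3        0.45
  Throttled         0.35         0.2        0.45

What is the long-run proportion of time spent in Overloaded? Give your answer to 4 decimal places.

Let the stationary distribution be π with π = πP and π_1 + π_2 + π_3 = 1.
π_1 = 0.3·π_1 + 0.25·π_2 + 0.35·π_3
π_2 = 0.4·π_1 + 0.3·π_2 + 0.2·π_3
Solving with the normalization constraint gives π = (0.3057, 0.2902, 0.4041).
So the stationary probability of Overloaded is 0.2902.

0.2902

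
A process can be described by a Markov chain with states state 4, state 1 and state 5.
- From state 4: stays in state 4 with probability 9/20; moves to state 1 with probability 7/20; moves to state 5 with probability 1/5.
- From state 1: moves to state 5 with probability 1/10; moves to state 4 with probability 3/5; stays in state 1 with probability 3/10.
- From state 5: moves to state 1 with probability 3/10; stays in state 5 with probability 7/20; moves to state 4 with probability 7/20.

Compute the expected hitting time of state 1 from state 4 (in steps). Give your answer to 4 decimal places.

Let t(s) be the expected number of steps to first reach state 1 from state s, with t(state 1) = 0. Conditioning on the first step:
t(state 4) = 1 + 0.45·t(state 4) + 0.2·t(state 5)
t(state 5) = 1 + 0.35·t(state 4) + 0.35·t(state 5)
Solving: t(state 4) = 2.9565, t(state 5) = 3.1304.
Expected steps from state 4 to state 1: 2.9565.

2.9565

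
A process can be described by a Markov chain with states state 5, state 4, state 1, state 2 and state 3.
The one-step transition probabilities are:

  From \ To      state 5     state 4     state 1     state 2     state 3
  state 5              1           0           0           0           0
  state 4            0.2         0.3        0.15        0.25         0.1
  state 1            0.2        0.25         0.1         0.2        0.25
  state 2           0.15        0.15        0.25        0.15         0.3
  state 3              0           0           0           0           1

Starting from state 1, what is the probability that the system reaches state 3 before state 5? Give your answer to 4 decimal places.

Let h(s) be the probability of absorption at state 3 starting from transient state s. Then h(state 3) = 1 and h(state 5) = 0. By first-step analysis:
h(state 4) = 0.2·0 + 0.3·h(state 4) + 0.15·h(state 1) + 0.25·h(state 2) + 0.1·1
h(state 1) = 0.2·0 + 0.25·h(state 4) + 0.1·h(state 1) + 0.2·h(state 2) + 0.25·1
h(state 2) = 0.15·0 + 0.15·h(state 4) + 0.25·h(state 1) + 0.15·h(state 2) + 0.3·1
Solving: h(state 4) = 0.4714, h(state 1) = 0.5410, h(state 2) = 0.5952.
Starting from state 1, the probability is 0.5410.

0.5410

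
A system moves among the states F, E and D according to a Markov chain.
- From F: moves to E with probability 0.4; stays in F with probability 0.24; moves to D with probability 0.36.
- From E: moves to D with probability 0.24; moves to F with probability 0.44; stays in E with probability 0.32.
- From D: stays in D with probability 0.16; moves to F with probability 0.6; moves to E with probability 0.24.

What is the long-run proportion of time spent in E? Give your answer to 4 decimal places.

0.3308

Let the stationary distribution be π with π = πP and π_1 + π_2 + π_3 = 1.
π_1 = 0.24·π_1 + 0.44·π_2 + 0.6·π_3
π_2 = 0.4·π_1 + 0.32·π_2 + 0.24·π_3
Solving with the normalization constraint gives π = (0.4023, 0.3308, 0.2669).
So the stationary probability of E is 0.3308.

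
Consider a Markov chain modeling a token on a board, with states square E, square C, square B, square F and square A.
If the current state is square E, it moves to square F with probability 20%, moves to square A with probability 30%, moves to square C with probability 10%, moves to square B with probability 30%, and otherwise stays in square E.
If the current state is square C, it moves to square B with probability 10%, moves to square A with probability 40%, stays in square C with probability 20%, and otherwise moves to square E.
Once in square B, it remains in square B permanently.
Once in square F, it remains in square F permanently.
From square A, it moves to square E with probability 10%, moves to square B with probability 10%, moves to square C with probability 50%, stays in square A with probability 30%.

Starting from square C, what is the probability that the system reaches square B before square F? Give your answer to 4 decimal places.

Let h(s) be the probability of absorption at square B starting from transient state s. Then h(square B) = 1 and h(square F) = 0. By first-step analysis:
h(square E) = 0.1·h(square E) + 0.1·h(square C) + 0.3·1 + 0.2·0 + 0.3·h(square A)
h(square C) = 0.3·h(square E) + 0.2·h(square C) + 0.1·1 + 0.4·h(square A)
h(square A) = 0.1·h(square E) + 0.5·h(square C) + 0.1·1 + 0.3·h(square A)
Solving: h(square E) = 0.6870, h(square C) = 0.7826, h(square A) = 0.8000.
Starting from square C, the probability is 0.7826.

0.7826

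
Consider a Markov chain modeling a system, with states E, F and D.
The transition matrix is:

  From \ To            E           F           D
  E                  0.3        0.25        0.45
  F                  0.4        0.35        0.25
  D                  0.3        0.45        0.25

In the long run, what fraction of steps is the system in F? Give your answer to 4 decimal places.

0.3482

Let the stationary distribution be π with π = πP and π_1 + π_2 + π_3 = 1.
π_1 = 0.3·π_1 + 0.4·π_2 + 0.3·π_3
π_2 = 0.25·π_1 + 0.35·π_2 + 0.45·π_3
Solving with the normalization constraint gives π = (0.3348, 0.3482, 0.3170).
So the stationary probability of F is 0.3482.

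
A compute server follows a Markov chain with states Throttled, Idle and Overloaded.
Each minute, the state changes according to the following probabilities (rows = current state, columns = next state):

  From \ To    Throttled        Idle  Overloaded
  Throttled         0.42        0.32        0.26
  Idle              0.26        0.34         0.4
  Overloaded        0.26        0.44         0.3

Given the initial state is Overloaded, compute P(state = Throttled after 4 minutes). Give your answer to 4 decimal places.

Propagate the distribution vector 4 minutes from Overloaded.
After 0 minutes: (0.0000, 0.0000, 1.0000)
After 1 minute: (0.2600, 0.4400, 0.3000)
After 2 minutes: (0.3016, 0.3648, 0.3336)
After 3 minutes: (0.3083, 0.3673, 0.3244)
After 4 minutes: (0.3093, 0.3663, 0.3244)
P(in Throttled after 4 minutes) = 0.3093

0.3093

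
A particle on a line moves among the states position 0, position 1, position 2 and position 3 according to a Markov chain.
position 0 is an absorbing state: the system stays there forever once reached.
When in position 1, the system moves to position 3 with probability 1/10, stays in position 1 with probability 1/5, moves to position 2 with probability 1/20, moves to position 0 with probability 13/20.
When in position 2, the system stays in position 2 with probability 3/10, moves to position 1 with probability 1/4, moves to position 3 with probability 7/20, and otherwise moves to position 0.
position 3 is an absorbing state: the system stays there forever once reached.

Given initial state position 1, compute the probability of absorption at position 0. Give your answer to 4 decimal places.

Let h(s) be the probability of absorption at position 0 starting from transient state s. Then h(position 0) = 1 and h(position 3) = 0. By first-step analysis:
h(position 1) = 0.65·1 + 0.2·h(position 1) + 0.05·h(position 2) + 0.1·0
h(position 2) = 0.1·1 + 0.25·h(position 1) + 0.3·h(position 2) + 0.35·0
Solving: h(position 1) = 0.8402, h(position 2) = 0.4429.
Starting from position 1, the probability is 0.8402.

0.8402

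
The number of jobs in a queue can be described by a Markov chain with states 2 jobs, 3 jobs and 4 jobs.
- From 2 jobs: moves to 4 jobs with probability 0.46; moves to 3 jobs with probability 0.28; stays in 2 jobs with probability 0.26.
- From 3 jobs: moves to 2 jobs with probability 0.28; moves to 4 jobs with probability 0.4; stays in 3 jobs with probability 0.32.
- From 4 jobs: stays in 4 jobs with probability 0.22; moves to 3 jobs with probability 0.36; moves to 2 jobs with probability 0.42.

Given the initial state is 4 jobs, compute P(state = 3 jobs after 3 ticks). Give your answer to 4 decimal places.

0.3233

Propagate the distribution vector 3 ticks from 4 jobs.
After 0 ticks: (0.0000, 0.0000, 1.0000)
After 1 tick: (0.4200, 0.3600, 0.2200)
After 2 ticks: (0.3024, 0.3120, 0.3856)
After 3 ticks: (0.3279, 0.3233, 0.3487)
P(in 3 jobs after 3 ticks) = 0.3233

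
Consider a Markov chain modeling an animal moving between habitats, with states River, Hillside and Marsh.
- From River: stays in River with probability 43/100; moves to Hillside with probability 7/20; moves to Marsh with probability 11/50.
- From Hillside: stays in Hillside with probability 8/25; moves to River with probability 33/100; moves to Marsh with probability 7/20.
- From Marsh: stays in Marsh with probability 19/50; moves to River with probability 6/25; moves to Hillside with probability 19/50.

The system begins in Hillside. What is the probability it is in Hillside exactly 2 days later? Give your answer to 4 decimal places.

Sum over the intermediate state after 1 day:
P = P(Hillside→River)·P(River→Hillside) + P(Hillside→Hillside)·P(Hillside→Hillside) + P(Hillside→Marsh)·P(Marsh→Hillside)
  = 0.33×0.35 + 0.32×0.32 + 0.35×0.38
  = 0.1155 + 0.1024 + 0.1330 = 0.3509

0.3509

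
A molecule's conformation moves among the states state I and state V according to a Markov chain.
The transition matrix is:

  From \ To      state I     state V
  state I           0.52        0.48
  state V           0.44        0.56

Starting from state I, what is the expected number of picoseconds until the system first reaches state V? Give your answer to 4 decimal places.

2.0833

Let t(s) be the expected number of picoseconds to first reach state V from state s, with t(state V) = 0. Conditioning on the first picosecond:
t(state I) = 1 + 0.52·t(state I)
Solving: t(state I) = 2.0833.
Expected picoseconds from state I to state V: 2.0833.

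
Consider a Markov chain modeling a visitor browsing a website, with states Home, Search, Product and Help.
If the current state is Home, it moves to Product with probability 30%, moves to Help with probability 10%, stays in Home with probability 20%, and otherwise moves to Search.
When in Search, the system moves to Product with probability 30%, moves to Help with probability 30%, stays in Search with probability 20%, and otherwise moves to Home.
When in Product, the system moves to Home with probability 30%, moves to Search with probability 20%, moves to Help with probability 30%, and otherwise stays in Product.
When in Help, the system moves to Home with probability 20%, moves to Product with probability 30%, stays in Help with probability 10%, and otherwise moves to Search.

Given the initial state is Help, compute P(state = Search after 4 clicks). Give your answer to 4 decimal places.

0.2866

Propagate the distribution vector 4 clicks from Help.
After 0 clicks: (0.0000, 0.0000, 0.0000, 1.0000)
After 1 click: (0.2000, 0.4000, 0.3000, 0.1000)
After 2 clicks: (0.2300, 0.2600, 0.2700, 0.2400)
After 3 clicks: (0.2270, 0.2940, 0.2730, 0.2060)
After 4 clicks: (0.2273, 0.2866, 0.2727, 0.2134)
P(in Search after 4 clicks) = 0.2866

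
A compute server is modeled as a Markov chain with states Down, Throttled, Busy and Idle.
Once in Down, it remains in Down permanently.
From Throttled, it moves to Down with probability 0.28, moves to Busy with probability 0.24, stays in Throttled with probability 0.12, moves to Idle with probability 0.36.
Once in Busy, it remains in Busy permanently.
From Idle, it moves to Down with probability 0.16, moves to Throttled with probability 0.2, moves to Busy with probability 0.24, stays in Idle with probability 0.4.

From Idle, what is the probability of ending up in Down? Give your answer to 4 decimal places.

Let h(s) be the probability of absorption at Down starting from transient state s. Then h(Down) = 1 and h(Busy) = 0. By first-step analysis:
h(Throttled) = 0.28·1 + 0.12·h(Throttled) + 0.24·0 + 0.36·h(Idle)
h(Idle) = 0.16·1 + 0.2·h(Throttled) + 0.24·0 + 0.4·h(Idle)
Solving: h(Throttled) = 0.4947, h(Idle) = 0.4316.
Starting from Idle, the probability is 0.4316.

0.4316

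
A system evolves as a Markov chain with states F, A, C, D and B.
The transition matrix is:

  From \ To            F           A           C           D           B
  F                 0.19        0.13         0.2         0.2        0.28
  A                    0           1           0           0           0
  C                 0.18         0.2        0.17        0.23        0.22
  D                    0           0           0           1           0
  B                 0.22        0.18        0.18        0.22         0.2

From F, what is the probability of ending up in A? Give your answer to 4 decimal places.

Let h(s) be the probability of absorption at A starting from transient state s. Then h(A) = 1 and h(D) = 0. By first-step analysis:
h(F) = 0.19·h(F) + 0.13·1 + 0.2·h(C) + 0.2·0 + 0.28·h(B)
h(C) = 0.18·h(F) + 0.2·1 + 0.17·h(C) + 0.23·0 + 0.22·h(B)
h(B) = 0.22·h(F) + 0.18·1 + 0.18·h(C) + 0.22·0 + 0.2·h(B)
Solving: h(F) = 0.4250, h(C) = 0.4506, h(B) = 0.4433.
Starting from F, the probability is 0.4250.

0.4250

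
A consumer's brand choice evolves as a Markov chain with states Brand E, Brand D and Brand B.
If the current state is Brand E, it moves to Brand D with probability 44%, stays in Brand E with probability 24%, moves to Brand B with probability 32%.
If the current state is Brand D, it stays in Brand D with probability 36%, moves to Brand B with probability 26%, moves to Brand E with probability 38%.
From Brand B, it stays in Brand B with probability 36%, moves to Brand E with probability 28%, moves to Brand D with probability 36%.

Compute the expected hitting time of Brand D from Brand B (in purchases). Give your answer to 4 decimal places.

Let t(s) be the expected number of purchases to first reach Brand D from state s, with t(Brand D) = 0. Conditioning on the first purchase:
t(Brand E) = 1 + 0.24·t(Brand E) + 0.32·t(Brand B)
t(Brand B) = 1 + 0.28·t(Brand E) + 0.36·t(Brand B)
Solving: t(Brand E) = 2.4194, t(Brand B) = 2.6210.
Expected purchases from Brand B to Brand D: 2.6210.

2.6210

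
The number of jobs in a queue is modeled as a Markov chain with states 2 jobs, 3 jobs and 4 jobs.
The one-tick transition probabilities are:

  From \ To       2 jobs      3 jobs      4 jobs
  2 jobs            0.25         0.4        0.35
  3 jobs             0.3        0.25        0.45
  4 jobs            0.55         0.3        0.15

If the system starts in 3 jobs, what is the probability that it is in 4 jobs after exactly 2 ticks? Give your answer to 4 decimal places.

0.2850

Sum over the intermediate state after 1 tick:
P = P(3 jobs→2 jobs)·P(2 jobs→4 jobs) + P(3 jobs→3 jobs)·P(3 jobs→4 jobs) + P(3 jobs→4 jobs)·P(4 jobs→4 jobs)
  = 0.3×0.35 + 0.25×0.45 + 0.45×0.15
  = 0.1050 + 0.1125 + 0.0675 = 0.2850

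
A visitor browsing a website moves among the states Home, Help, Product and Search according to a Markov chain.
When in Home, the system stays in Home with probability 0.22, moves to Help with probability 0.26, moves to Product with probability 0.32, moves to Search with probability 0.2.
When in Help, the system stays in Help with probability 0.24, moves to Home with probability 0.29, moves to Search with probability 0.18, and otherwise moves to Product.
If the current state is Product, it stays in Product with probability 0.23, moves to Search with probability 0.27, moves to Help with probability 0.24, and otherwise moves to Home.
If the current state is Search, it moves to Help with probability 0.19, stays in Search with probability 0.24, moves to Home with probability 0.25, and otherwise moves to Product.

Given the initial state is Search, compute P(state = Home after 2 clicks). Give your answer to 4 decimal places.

0.2533

Propagate the distribution vector 2 clicks from Search.
After 0 clicks: (0.0000, 0.0000, 0.0000, 1.0000)
After 1 click: (0.2500, 0.1900, 0.3200, 0.2400)
After 2 clicks: (0.2533, 0.2330, 0.2855, 0.2282)
P(in Home after 2 clicks) = 0.2533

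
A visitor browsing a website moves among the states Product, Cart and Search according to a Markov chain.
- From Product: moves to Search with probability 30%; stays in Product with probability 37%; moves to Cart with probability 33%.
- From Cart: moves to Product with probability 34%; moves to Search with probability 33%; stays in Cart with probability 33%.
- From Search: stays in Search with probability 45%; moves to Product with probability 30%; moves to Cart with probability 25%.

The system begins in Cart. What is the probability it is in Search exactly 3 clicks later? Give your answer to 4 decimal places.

Propagate the distribution vector 3 clicks from Cart.
After 0 clicks: (0.0000, 1.0000, 0.0000)
After 1 click: (0.3400, 0.3300, 0.3300)
After 2 clicks: (0.3370, 0.3036, 0.3594)
After 3 clicks: (0.3357, 0.3012, 0.3630)
P(in Search after 3 clicks) = 0.3630

0.3630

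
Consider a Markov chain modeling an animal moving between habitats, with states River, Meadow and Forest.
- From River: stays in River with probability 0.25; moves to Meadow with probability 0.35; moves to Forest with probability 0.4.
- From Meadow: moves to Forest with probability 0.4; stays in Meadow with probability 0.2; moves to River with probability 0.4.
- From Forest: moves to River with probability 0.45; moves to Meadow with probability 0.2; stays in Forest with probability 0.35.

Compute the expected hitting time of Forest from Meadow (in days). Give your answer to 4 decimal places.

Let t(s) be the expected number of days to first reach Forest from state s, with t(Forest) = 0. Conditioning on the first day:
t(River) = 1 + 0.25·t(River) + 0.35·t(Meadow)
t(Meadow) = 1 + 0.4·t(River) + 0.2·t(Meadow)
Solving: t(River) = 2.5000, t(Meadow) = 2.5000.
Expected days from Meadow to Forest: 2.5000.

2.5000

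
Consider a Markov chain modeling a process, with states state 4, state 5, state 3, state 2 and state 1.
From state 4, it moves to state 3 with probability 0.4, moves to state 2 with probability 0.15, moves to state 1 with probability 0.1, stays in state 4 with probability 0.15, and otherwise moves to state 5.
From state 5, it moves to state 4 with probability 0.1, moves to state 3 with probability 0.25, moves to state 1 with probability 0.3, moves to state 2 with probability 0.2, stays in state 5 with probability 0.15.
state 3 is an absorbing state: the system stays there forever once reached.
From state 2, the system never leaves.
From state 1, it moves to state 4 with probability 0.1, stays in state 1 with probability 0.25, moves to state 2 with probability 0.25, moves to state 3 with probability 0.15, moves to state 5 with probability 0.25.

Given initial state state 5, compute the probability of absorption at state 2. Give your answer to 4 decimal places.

Let h(s) be the probability of absorption at state 2 starting from transient state s. Then h(state 2) = 1 and h(state 3) = 0. By first-step analysis:
h(state 4) = 0.15·h(state 4) + 0.2·h(state 5) + 0.4·0 + 0.15·1 + 0.1·h(state 1)
h(state 5) = 0.1·h(state 4) + 0.15·h(state 5) + 0.25·0 + 0.2·1 + 0.3·h(state 1)
h(state 1) = 0.1·h(state 4) + 0.25·h(state 5) + 0.15·0 + 0.25·1 + 0.25·h(state 1)
Solving: h(state 4) = 0.3488, h(state 5) = 0.4651, h(state 1) = 0.5349.
Starting from state 5, the probability is 0.4651.

0.4651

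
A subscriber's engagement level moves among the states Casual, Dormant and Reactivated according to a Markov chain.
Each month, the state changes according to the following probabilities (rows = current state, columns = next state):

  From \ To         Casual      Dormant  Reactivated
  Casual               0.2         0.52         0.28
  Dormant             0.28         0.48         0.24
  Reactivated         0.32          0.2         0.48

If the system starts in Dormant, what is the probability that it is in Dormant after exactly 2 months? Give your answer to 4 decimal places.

0.4240

Sum over the intermediate state after 1 month:
P = P(Dormant→Casual)·P(Casual→Dormant) + P(Dormant→Dormant)·P(Dormant→Dormant) + P(Dormant→Reactivated)·P(Reactivated→Dormant)
  = 0.28×0.52 + 0.48×0.48 + 0.24×0.2
  = 0.1456 + 0.2304 + 0.0480 = 0.4240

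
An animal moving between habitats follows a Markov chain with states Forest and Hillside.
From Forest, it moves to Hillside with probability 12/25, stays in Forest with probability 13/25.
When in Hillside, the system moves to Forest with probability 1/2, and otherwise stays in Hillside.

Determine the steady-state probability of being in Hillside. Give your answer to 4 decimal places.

Let the stationary distribution be π with π = πP and π_1 + π_2 = 1.
π_1 = 0.52·π_1 + 0.5·π_2
Solving with the normalization constraint gives π = (0.5102, 0.4898).
So the stationary probability of Hillside is 0.4898.

0.4898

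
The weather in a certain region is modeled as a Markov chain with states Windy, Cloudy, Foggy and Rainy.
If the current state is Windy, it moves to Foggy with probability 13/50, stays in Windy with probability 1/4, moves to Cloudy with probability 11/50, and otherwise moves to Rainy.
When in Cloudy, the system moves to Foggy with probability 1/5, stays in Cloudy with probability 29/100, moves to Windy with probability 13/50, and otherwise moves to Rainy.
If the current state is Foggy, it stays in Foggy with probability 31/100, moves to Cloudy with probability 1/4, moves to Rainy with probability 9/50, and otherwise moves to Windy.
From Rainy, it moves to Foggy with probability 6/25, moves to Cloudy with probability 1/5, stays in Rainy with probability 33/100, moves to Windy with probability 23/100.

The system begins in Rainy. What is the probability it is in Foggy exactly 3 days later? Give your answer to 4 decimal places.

Propagate the distribution vector 3 days from Rainy.
After 0 days: (0.0000, 0.0000, 0.0000, 1.0000)
After 1 day: (0.2300, 0.2000, 0.2400, 0.3300)
After 2 days: (0.2478, 0.2346, 0.2534, 0.2642)
After 3 days: (0.2496, 0.2387, 0.2533, 0.2584)
P(in Foggy after 3 days) = 0.2533

0.2533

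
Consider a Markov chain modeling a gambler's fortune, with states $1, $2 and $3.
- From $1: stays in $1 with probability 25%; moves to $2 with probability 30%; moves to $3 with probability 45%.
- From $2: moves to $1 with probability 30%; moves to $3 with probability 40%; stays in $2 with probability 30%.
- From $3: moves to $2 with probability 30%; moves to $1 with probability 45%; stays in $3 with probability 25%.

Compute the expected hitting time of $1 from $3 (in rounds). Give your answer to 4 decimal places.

2.4691

Let t(s) be the expected number of rounds to first reach $1 from state s, with t($1) = 0. Conditioning on the first round:
t($2) = 1 + 0.3·t($2) + 0.4·t($3)
t($3) = 1 + 0.3·t($2) + 0.25·t($3)
Solving: t($2) = 2.8395, t($3) = 2.4691.
Expected rounds from $3 to $1: 2.4691.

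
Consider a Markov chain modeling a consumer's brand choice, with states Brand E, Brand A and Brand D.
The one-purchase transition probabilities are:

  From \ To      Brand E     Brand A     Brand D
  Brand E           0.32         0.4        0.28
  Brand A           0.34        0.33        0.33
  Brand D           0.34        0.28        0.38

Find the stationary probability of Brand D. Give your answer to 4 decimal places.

0.3298

Let the stationary distribution be π with π = πP and π_1 + π_2 + π_3 = 1.
π_1 = 0.32·π_1 + 0.34·π_2 + 0.34·π_3
π_2 = 0.4·π_1 + 0.33·π_2 + 0.28·π_3
Solving with the normalization constraint gives π = (0.3333, 0.3368, 0.3298).
So the stationary probability of Brand D is 0.3298.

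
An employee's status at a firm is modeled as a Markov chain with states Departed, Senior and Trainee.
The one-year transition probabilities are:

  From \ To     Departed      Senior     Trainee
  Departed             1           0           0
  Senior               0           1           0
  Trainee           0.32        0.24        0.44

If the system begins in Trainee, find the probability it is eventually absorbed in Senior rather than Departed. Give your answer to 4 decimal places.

Let h(s) be the probability of absorption at Senior starting from transient state s. Then h(Senior) = 1 and h(Departed) = 0. By first-step analysis:
h(Trainee) = 0.32·0 + 0.24·1 + 0.44·h(Trainee)
Solving: h(Trainee) = 0.4286.
Starting from Trainee, the probability is 0.4286.

0.4286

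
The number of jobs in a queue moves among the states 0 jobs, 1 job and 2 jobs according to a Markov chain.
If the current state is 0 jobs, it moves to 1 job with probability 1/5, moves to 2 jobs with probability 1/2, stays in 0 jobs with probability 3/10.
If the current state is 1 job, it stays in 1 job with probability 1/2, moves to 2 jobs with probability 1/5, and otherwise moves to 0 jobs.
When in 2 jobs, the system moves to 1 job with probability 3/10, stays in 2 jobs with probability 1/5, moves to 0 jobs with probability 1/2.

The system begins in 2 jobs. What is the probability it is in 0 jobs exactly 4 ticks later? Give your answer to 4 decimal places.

0.3604

Propagate the distribution vector 4 ticks from 2 jobs.
After 0 ticks: (0.0000, 0.0000, 1.0000)
After 1 tick: (0.5000, 0.3000, 0.2000)
After 2 ticks: (0.3400, 0.3100, 0.3500)
After 3 ticks: (0.3700, 0.3280, 0.3020)
After 4 ticks: (0.3604, 0.3286, 0.3110)
P(in 0 jobs after 4 ticks) = 0.3604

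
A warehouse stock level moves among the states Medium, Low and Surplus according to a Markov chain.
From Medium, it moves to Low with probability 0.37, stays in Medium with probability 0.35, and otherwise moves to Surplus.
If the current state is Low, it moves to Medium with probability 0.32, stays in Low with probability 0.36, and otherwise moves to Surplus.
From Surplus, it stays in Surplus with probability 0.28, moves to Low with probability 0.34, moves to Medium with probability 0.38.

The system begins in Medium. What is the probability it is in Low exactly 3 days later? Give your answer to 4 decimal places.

Propagate the distribution vector 3 days from Medium.
After 0 days: (1.0000, 0.0000, 0.0000)
After 1 day: (0.3500, 0.3700, 0.2800)
After 2 days: (0.3473, 0.3579, 0.2948)
After 3 days: (0.3481, 0.3576, 0.2943)
P(in Low after 3 days) = 0.3576

0.3576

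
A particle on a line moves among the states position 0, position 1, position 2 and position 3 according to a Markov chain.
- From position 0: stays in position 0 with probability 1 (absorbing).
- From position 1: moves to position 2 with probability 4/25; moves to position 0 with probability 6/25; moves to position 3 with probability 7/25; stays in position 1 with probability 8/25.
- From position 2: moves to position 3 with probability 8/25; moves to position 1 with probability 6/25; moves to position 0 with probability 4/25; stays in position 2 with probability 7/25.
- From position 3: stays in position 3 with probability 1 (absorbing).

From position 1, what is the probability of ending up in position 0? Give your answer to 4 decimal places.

Let h(s) be the probability of absorption at position 0 starting from transient state s. Then h(position 0) = 1 and h(position 3) = 0. By first-step analysis:
h(position 1) = 0.24·1 + 0.32·h(position 1) + 0.16·h(position 2) + 0.28·0
h(position 2) = 0.16·1 + 0.24·h(position 1) + 0.28·h(position 2) + 0.32·0
Solving: h(position 1) = 0.4397, h(position 2) = 0.3688.
Starting from position 1, the probability is 0.4397.

0.4397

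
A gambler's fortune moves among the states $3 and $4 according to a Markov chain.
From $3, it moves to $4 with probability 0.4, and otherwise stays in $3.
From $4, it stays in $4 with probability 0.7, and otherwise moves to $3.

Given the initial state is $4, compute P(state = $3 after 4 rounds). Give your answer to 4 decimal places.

0.4251

Propagate the distribution vector 4 rounds from $4.
After 0 rounds: (0.0000, 1.0000)
After 1 round: (0.3000, 0.7000)
After 2 rounds: (0.3900, 0.6100)
After 3 rounds: (0.4170, 0.5830)
After 4 rounds: (0.4251, 0.5749)
P(in $3 after 4 rounds) = 0.4251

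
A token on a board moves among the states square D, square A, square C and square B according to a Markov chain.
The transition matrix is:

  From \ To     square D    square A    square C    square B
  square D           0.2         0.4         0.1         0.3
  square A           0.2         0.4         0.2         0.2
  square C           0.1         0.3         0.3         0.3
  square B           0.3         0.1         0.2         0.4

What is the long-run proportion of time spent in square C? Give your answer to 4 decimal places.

Let the stationary distribution be π with π = πP and π_1 + π_2 + π_3 + π_4 = 1.
π_1 = 0.2·π_1 + 0.2·π_2 + 0.1·π_3 + 0.3·π_4
π_2 = 0.4·π_1 + 0.4·π_2 + 0.3·π_3 + 0.1·π_4
π_3 = 0.1·π_1 + 0.2·π_2 + 0.3·π_3 + 0.2·π_4
Solving with the normalization constraint gives π = (0.2102, 0.2898, 0.1989, 0.3011).
So the stationary probability of square C is 0.1989.

0.1989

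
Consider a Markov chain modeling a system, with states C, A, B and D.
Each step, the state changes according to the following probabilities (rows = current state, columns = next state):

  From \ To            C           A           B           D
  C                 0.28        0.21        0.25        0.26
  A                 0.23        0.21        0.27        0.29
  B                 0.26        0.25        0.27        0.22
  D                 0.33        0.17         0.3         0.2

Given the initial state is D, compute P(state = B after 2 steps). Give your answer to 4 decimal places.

0.2694

Propagate the distribution vector 2 steps from D.
After 0 steps: (0.0000, 0.0000, 0.0000, 1.0000)
After 1 step: (0.3300, 0.1700, 0.3000, 0.2000)
After 2 steps: (0.2755, 0.2140, 0.2694, 0.2411)
P(in B after 2 steps) = 0.2694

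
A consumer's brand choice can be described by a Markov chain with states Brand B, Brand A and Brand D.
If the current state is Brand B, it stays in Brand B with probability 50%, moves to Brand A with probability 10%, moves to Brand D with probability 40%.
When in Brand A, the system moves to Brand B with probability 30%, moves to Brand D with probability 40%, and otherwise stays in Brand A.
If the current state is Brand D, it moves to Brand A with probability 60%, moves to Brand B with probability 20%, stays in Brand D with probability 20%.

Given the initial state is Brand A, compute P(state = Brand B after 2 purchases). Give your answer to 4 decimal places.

0.3200

Sum over the intermediate state after 1 purchase:
P = P(Brand A→Brand B)·P(Brand B→Brand B) + P(Brand A→Brand A)·P(Brand A→Brand B) + P(Brand A→Brand D)·P(Brand D→Brand B)
  = 0.3×0.5 + 0.3×0.3 + 0.4×0.2
  = 0.1500 + 0.0900 + 0.0800 = 0.3200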